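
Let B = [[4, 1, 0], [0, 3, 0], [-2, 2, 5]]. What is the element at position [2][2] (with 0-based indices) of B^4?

625

Characteristic polynomial: s^3 - 12s^2 + 47s - 60 = (s - 5)(s - 4)(s - 3), so the eigenvalues are 3, 4, 5.
s=4: eigenvector (1, 0, 2).
s=3: eigenvector (-1, 1, -2).
s=5: eigenvector (0, 0, 1).
P = [[1, -1, 0], [0, 1, 0], [2, -2, 1]], D = diag(4, 3, 5), P⁻¹ = [[1, 1, 0], [0, 1, 0], [-2, 0, 1]].
B⁴ = P·diag(256, 81, 625)·P⁻¹ = [[256, 175, 0], [0, 81, 0], [-738, 350, 625]].
The requested entry is 625.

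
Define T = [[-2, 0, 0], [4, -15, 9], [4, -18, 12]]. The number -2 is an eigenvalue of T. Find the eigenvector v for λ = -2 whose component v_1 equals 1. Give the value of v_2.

T + 2I = [[0, 0, 0], [4, -13, 9], [4, -18, 14]].
Solving (T + 2I)v = 0 gives the eigenspace spanned by (1, 1, 1).
With v_1 = 1, v = (1, 1, 1), so v_2 = 1.

1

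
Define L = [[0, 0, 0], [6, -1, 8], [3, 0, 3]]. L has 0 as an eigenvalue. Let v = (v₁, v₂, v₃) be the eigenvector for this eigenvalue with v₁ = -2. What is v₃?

2

L = [[0, 0, 0], [6, -1, 8], [3, 0, 3]].
Solving (L)v = 0 gives the eigenspace spanned by (-2, 4, 2).
With v₁ = -2, v = (-2, 4, 2), so v₃ = 2.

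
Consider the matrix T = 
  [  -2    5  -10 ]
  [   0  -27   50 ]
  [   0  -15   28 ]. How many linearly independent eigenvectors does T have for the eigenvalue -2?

T + 2I = [[0, 5, -10], [0, -25, 50], [0, -15, 30]].
This matrix has rank 1, so its null space has dimension 3 − 1 = 2.

2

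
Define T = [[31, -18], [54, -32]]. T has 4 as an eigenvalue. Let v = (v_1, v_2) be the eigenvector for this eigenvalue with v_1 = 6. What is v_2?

T − 4I = [[27, -18], [54, -36]].
Solving (T − 4I)v = 0 gives the eigenspace spanned by (6, 9).
With v_1 = 6, v = (6, 9), so v_2 = 9.

9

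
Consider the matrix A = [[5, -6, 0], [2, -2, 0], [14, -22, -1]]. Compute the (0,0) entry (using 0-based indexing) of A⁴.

Characteristic polynomial: r^3 - 2r^2 - r + 2 = (r - 2)(r - 1)(r + 1), so the eigenvalues are -1, 1, 2.
r=1: eigenvector (-3, -2, 1).
r=2: eigenvector (2, 1, 2).
r=-1: eigenvector (0, 0, 1).
P = [[-3, 2, 0], [-2, 1, 0], [1, 2, 1]], D = diag(1, 2, -1), P⁻¹ = [[1, -2, 0], [2, -3, 0], [-5, 8, 1]].
A⁴ = P·diag(1, 16, 1)·P⁻¹ = [[61, -90, 0], [30, -44, 0], [60, -90, 1]].
The requested entry is 61.

61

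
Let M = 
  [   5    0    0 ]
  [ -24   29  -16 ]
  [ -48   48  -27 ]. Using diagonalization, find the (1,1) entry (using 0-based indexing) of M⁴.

2257

Characteristic polynomial: t^3 - 7t^2 - 5t + 75 = (t - 5)^2(t + 3), so the eigenvalues are -3, 5, 5.
t=5: eigenvector (1, 1, 0).
t=5: eigenvector (0, -2, -3).
t=-3: eigenvector (0, 1, 2).
P = [[1, 0, 0], [1, -2, 1], [0, -3, 2]], D = diag(5, 5, -3), P⁻¹ = [[1, 0, 0], [2, -2, 1], [3, -3, 2]].
M⁴ = P·diag(625, 625, 81)·P⁻¹ = [[625, 0, 0], [-1632, 2257, -1088], [-3264, 3264, -1551]].
The requested entry is 2257.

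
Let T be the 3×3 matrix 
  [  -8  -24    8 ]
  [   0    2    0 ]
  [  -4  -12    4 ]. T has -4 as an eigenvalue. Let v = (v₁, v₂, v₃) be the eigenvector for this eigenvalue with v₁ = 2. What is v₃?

1

T + 4I = [[-4, -24, 8], [0, 6, 0], [-4, -12, 8]].
Solving (T + 4I)v = 0 gives the eigenspace spanned by (2, 0, 1).
With v₁ = 2, v = (2, 0, 1), so v₃ = 1.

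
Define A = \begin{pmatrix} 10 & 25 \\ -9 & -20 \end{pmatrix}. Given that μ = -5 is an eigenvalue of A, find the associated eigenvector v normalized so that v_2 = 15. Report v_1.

A + 5I = [[15, 25], [-9, -15]].
Solving (A + 5I)v = 0 gives the eigenspace spanned by (-25, 15).
With v_2 = 15, v = (-25, 15), so v_1 = -25.

-25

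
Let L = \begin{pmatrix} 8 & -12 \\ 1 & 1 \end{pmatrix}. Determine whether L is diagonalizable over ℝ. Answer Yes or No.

Characteristic polynomial: p(s) = s^2 - 9s + 20 = (s - 5)(s - 4).
All 2 eigenvalues are distinct, so L is diagonalizable.

Yes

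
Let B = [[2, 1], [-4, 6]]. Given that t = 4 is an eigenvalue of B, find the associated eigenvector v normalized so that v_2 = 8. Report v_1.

B − 4I = [[-2, 1], [-4, 2]].
Solving (B − 4I)v = 0 gives the eigenspace spanned by (4, 8).
With v_2 = 8, v = (4, 8), so v_1 = 4.

4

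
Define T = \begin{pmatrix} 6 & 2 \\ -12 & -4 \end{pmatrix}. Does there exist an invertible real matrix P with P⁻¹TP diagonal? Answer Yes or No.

Characteristic polynomial: p(r) = r^2 - 2r = r(r - 2).
All 2 eigenvalues are distinct, so T is diagonalizable.

Yes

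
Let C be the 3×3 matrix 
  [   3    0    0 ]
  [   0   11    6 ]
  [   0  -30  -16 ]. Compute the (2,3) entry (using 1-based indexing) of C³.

Characteristic polynomial: λ^3 + 2λ^2 - 11λ - 12 = (λ - 3)(λ + 1)(λ + 4), so the eigenvalues are -4, -1, 3.
λ=-4: eigenvector (0, -2, 5).
λ=-1: eigenvector (0, 1, -2).
λ=3: eigenvector (1, 0, 0).
P = [[0, 0, 1], [-2, 1, 0], [5, -2, 0]], D = diag(-4, -1, 3), P⁻¹ = [[0, 2, 1], [0, 5, 2], [1, 0, 0]].
C³ = P·diag(-64, -1, 27)·P⁻¹ = [[27, 0, 0], [0, 251, 126], [0, -630, -316]].
The requested entry is 126.

126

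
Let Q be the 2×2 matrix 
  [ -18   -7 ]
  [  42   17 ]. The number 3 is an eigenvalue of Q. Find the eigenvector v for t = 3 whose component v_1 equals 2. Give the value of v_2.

-6

Q − 3I = [[-21, -7], [42, 14]].
Solving (Q − 3I)v = 0 gives the eigenspace spanned by (2, -6).
With v_1 = 2, v = (2, -6), so v_2 = -6.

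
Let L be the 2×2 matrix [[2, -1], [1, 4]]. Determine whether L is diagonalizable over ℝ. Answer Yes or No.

Characteristic polynomial: p(μ) = μ^2 - 6μ + 9 = (μ - 3)^2.
μ = 3 has algebraic multiplicity 2; rank(L − 3I) = 1, so geometric multiplicity = 1.
Geometric multiplicity < algebraic multiplicity, so L is not diagonalizable.

No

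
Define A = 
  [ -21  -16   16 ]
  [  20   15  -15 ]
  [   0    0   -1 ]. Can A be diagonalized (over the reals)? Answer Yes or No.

Characteristic polynomial: p(r) = r^3 + 7r^2 + 11r + 5 = (r + 1)^2(r + 5).
r = -1 has algebraic multiplicity 2; rank(A + 1I) = 2, so geometric multiplicity = 1.
Geometric multiplicity < algebraic multiplicity, so A is not diagonalizable.

No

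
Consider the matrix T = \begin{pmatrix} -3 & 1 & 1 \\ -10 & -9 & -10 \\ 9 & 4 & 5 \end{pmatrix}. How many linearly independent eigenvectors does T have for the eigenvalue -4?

1

T + 4I = [[1, 1, 1], [-10, -5, -10], [9, 4, 9]].
This matrix has rank 2, so its null space has dimension 3 − 2 = 1.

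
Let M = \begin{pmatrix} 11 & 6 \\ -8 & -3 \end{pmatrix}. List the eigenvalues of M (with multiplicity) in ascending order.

3, 5

Characteristic polynomial: p(r) = r^2 - 8r + 15 = (r - 5)(r - 3).
Roots (with multiplicity): 3, 5.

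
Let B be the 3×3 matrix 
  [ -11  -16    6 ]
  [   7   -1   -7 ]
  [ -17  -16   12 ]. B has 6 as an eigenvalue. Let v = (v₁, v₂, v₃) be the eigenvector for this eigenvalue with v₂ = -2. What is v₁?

4

B − 6I = [[-17, -16, 6], [7, -7, -7], [-17, -16, 6]].
Solving (B − 6I)v = 0 gives the eigenspace spanned by (4, -2, 6).
With v₂ = -2, v = (4, -2, 6), so v₁ = 4.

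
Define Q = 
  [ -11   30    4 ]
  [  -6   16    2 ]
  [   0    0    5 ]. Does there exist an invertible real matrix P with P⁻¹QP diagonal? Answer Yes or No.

Characteristic polynomial: p(t) = t^3 - 10t^2 + 29t - 20 = (t - 5)(t - 4)(t - 1).
All 3 eigenvalues are distinct, so Q is diagonalizable.

Yes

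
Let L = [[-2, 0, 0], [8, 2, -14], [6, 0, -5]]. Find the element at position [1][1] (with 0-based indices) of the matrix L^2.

4

Characteristic polynomial: μ^3 + 5μ^2 - 4μ - 20 = (μ - 2)(μ + 2)(μ + 5), so the eigenvalues are -5, -2, 2.
μ=-2: eigenvector (1, 5, 2).
μ=2: eigenvector (0, 1, 0).
μ=-5: eigenvector (0, 2, 1).
P = [[1, 0, 0], [5, 1, 2], [2, 0, 1]], D = diag(-2, 2, -5), P⁻¹ = [[1, 0, 0], [-1, 1, -2], [-2, 0, 1]].
L² = P·diag(4, 4, 25)·P⁻¹ = [[4, 0, 0], [-84, 4, 42], [-42, 0, 25]].
The requested entry is 4.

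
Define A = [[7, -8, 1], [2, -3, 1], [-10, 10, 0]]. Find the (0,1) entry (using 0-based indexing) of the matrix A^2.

Characteristic polynomial: s^3 - 4s^2 - 5s = s(s - 5)(s + 1), so the eigenvalues are -1, 0, 5.
s=5: eigenvector (1, 0, -2).
s=0: eigenvector (1, 1, 1).
s=-1: eigenvector (-1, -1, 0).
P = [[1, 1, -1], [0, 1, -1], [-2, 1, 0]], D = diag(5, 0, -1), P⁻¹ = [[1, -1, 0], [2, -2, 1], [2, -3, 1]].
A² = P·diag(25, 0, 1)·P⁻¹ = [[23, -22, -1], [-2, 3, -1], [-50, 50, 0]].
The requested entry is -22.

-22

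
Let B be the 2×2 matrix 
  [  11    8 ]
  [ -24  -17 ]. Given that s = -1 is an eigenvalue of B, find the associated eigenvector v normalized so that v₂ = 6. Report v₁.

B + 1I = [[12, 8], [-24, -16]].
Solving (B + 1I)v = 0 gives the eigenspace spanned by (-4, 6).
With v₂ = 6, v = (-4, 6), so v₁ = -4.

-4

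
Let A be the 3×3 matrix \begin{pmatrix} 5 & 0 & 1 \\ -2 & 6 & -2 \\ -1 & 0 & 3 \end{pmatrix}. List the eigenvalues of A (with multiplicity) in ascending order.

Characteristic polynomial: p(λ) = λ^3 - 14λ^2 + 64λ - 96 = (λ - 6)(λ - 4)^2.
Roots (with multiplicity): 4, 4, 6.

4, 4, 6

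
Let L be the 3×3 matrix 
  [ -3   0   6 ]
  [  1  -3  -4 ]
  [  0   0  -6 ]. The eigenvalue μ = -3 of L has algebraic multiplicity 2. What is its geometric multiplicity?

1

L + 3I = [[0, 0, 6], [1, 0, -4], [0, 0, -3]].
This matrix has rank 2, so its null space has dimension 3 − 2 = 1.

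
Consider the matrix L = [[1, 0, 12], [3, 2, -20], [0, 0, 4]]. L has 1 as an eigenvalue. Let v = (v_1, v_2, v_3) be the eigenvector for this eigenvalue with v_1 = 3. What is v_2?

-9

L − 1I = [[0, 0, 12], [3, 1, -20], [0, 0, 3]].
Solving (L − 1I)v = 0 gives the eigenspace spanned by (3, -9, 0).
With v_1 = 3, v = (3, -9, 0), so v_2 = -9.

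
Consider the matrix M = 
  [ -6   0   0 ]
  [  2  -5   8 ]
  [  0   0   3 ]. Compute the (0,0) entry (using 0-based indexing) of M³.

Characteristic polynomial: s^3 + 8s^2 - 3s - 90 = (s - 3)(s + 5)(s + 6), so the eigenvalues are -6, -5, 3.
s=-6: eigenvector (1, -2, 0).
s=-5: eigenvector (0, 1, 0).
s=3: eigenvector (0, 1, 1).
P = [[1, 0, 0], [-2, 1, 1], [0, 0, 1]], D = diag(-6, -5, 3), P⁻¹ = [[1, 0, 0], [2, 1, -1], [0, 0, 1]].
M³ = P·diag(-216, -125, 27)·P⁻¹ = [[-216, 0, 0], [182, -125, 152], [0, 0, 27]].
The requested entry is -216.

-216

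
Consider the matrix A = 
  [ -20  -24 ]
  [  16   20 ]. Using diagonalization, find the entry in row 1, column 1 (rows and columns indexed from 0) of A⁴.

Characteristic polynomial: r^2 - 16 = (r - 4)(r + 4), so the eigenvalues are -4, 4.
r=-4: eigenvector (3, -2).
r=4: eigenvector (1, -1).
P = [[3, 1], [-2, -1]], D = diag(-4, 4), P⁻¹ = [[1, 1], [-2, -3]].
A⁴ = P·diag(256, 256)·P⁻¹ = [[256, 0], [0, 256]].
The requested entry is 256.

256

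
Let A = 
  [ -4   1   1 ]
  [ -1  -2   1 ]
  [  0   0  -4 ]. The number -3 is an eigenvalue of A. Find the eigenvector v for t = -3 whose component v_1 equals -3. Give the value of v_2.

A + 3I = [[-1, 1, 1], [-1, 1, 1], [0, 0, -1]].
Solving (A + 3I)v = 0 gives the eigenspace spanned by (-3, -3, 0).
With v_1 = -3, v = (-3, -3, 0), so v_2 = -3.

-3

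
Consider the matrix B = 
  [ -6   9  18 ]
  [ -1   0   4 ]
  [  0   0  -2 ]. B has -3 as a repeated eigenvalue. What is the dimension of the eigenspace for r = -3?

B + 3I = [[-3, 9, 18], [-1, 3, 4], [0, 0, 1]].
This matrix has rank 2, so its null space has dimension 3 − 2 = 1.

1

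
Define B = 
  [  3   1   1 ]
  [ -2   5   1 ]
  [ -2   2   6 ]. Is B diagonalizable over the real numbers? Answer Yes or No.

No

Characteristic polynomial: p(μ) = μ^3 - 14μ^2 + 65μ - 100 = (μ - 5)^2(μ - 4).
μ = 5 has algebraic multiplicity 2; rank(B − 5I) = 2, so geometric multiplicity = 1.
Geometric multiplicity < algebraic multiplicity, so B is not diagonalizable.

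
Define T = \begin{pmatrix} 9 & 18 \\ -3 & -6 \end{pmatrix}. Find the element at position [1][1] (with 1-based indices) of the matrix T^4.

Characteristic polynomial: r^2 - 3r = r(r - 3), so the eigenvalues are 0, 3.
r=0: eigenvector (-2, 1).
r=3: eigenvector (-3, 1).
P = [[-2, -3], [1, 1]], D = diag(0, 3), P⁻¹ = [[1, 3], [-1, -2]].
T⁴ = P·diag(0, 81)·P⁻¹ = [[243, 486], [-81, -162]].
The requested entry is 243.

243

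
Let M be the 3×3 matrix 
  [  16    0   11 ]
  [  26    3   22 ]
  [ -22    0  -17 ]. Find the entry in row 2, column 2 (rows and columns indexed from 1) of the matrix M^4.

Characteristic polynomial: r^3 - 2r^2 - 33r + 90 = (r - 5)(r - 3)(r + 6), so the eigenvalues are -6, 3, 5.
r=-6: eigenvector (1, 2, -2).
r=3: eigenvector (0, 1, 0).
r=5: eigenvector (1, 2, -1).
P = [[1, 0, 1], [2, 1, 2], [-2, 0, -1]], D = diag(-6, 3, 5), P⁻¹ = [[-1, 0, -1], [-2, 1, 0], [2, 0, 1]].
M⁴ = P·diag(1296, 81, 625)·P⁻¹ = [[-46, 0, -671], [-254, 81, -1342], [1342, 0, 1967]].
The requested entry is 81.

81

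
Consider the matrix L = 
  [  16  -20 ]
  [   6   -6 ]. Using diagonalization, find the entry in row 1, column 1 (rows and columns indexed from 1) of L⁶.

Characteristic polynomial: s^2 - 10s + 24 = (s - 6)(s - 4), so the eigenvalues are 4, 6.
s=6: eigenvector (2, 1).
s=4: eigenvector (-5, -3).
P = [[2, -5], [1, -3]], D = diag(6, 4), P⁻¹ = [[3, -5], [1, -2]].
L⁶ = P·diag(46656, 4096)·P⁻¹ = [[259456, -425600], [127680, -208704]].
The requested entry is 259456.

259456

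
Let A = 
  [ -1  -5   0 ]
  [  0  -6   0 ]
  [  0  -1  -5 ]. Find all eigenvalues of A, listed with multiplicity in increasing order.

-6, -5, -1

Characteristic polynomial: p(t) = t^3 + 12t^2 + 41t + 30 = (t + 1)(t + 5)(t + 6).
Roots (with multiplicity): -6, -5, -1.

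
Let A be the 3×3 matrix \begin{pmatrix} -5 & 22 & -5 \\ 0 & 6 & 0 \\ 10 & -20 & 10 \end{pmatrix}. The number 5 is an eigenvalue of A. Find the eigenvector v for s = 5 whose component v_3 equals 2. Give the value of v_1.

A − 5I = [[-10, 22, -5], [0, 1, 0], [10, -20, 5]].
Solving (A − 5I)v = 0 gives the eigenspace spanned by (-1, 0, 2).
With v_3 = 2, v = (-1, 0, 2), so v_1 = -1.

-1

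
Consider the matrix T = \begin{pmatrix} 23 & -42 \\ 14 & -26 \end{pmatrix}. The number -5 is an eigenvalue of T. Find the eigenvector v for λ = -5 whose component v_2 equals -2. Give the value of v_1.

T + 5I = [[28, -42], [14, -21]].
Solving (T + 5I)v = 0 gives the eigenspace spanned by (-3, -2).
With v_2 = -2, v = (-3, -2), so v_1 = -3.

-3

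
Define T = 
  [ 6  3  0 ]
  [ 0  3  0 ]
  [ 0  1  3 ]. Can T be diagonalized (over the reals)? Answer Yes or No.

Characteristic polynomial: p(λ) = λ^3 - 12λ^2 + 45λ - 54 = (λ - 6)(λ - 3)^2.
λ = 3 has algebraic multiplicity 2; rank(T − 3I) = 2, so geometric multiplicity = 1.
Geometric multiplicity < algebraic multiplicity, so T is not diagonalizable.

No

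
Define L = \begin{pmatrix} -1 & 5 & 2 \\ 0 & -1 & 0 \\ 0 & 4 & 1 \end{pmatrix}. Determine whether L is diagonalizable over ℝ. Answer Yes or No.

Characteristic polynomial: p(s) = s^3 + s^2 - s - 1 = (s - 1)(s + 1)^2.
s = -1 has algebraic multiplicity 2; rank(L + 1I) = 2, so geometric multiplicity = 1.
Geometric multiplicity < algebraic multiplicity, so L is not diagonalizable.

No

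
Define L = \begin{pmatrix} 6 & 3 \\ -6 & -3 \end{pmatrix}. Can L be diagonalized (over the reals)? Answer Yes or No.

Yes

Characteristic polynomial: p(t) = t^2 - 3t = t(t - 3).
All 2 eigenvalues are distinct, so L is diagonalizable.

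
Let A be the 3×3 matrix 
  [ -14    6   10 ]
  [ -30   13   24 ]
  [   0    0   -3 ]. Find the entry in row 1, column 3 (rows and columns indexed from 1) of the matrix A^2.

Characteristic polynomial: λ^3 + 4λ^2 + λ - 6 = (λ - 1)(λ + 2)(λ + 3), so the eigenvalues are -3, -2, 1.
λ=-2: eigenvector (1, 2, 0).
λ=-3: eigenvector (-4, -9, 1).
λ=1: eigenvector (2, 5, 0).
P = [[1, -4, 2], [2, -9, 5], [0, 1, 0]], D = diag(-2, -3, 1), P⁻¹ = [[5, -2, 2], [0, 0, 1], [-2, 1, 1]].
A² = P·diag(4, 9, 1)·P⁻¹ = [[16, -6, -26], [30, -11, -60], [0, 0, 9]].
The requested entry is -26.

-26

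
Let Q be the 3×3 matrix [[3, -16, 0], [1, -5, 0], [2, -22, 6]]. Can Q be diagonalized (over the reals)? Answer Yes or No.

No

Characteristic polynomial: p(t) = t^3 - 4t^2 - 11t - 6 = (t - 6)(t + 1)^2.
t = -1 has algebraic multiplicity 2; rank(Q + 1I) = 2, so geometric multiplicity = 1.
Geometric multiplicity < algebraic multiplicity, so Q is not diagonalizable.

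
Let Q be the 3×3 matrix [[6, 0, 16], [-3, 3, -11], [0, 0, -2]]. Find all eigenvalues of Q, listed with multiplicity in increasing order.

-2, 3, 6

Characteristic polynomial: p(μ) = μ^3 - 7μ^2 + 36 = (μ - 6)(μ - 3)(μ + 2).
Roots (with multiplicity): -2, 3, 6.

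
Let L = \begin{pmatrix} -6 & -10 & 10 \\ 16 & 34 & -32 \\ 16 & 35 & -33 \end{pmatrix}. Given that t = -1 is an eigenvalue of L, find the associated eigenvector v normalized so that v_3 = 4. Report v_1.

8

L + 1I = [[-5, -10, 10], [16, 35, -32], [16, 35, -32]].
Solving (L + 1I)v = 0 gives the eigenspace spanned by (8, 0, 4).
With v_3 = 4, v = (8, 0, 4), so v_1 = 8.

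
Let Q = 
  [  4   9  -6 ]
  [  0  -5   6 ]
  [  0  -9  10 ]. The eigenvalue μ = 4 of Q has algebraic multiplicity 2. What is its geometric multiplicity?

2

Q − 4I = [[0, 9, -6], [0, -9, 6], [0, -9, 6]].
This matrix has rank 1, so its null space has dimension 3 − 1 = 2.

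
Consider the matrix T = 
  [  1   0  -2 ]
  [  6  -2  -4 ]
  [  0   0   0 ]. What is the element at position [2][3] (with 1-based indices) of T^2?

-4

Characteristic polynomial: λ^3 + λ^2 - 2λ = λ(λ - 1)(λ + 2), so the eigenvalues are -2, 0, 1.
λ=1: eigenvector (1, 2, 0).
λ=-2: eigenvector (0, 1, 0).
λ=0: eigenvector (2, 4, 1).
P = [[1, 0, 2], [2, 1, 4], [0, 0, 1]], D = diag(1, -2, 0), P⁻¹ = [[1, 0, -2], [-2, 1, 0], [0, 0, 1]].
T² = P·diag(1, 4, 0)·P⁻¹ = [[1, 0, -2], [-6, 4, -4], [0, 0, 0]].
The requested entry is -4.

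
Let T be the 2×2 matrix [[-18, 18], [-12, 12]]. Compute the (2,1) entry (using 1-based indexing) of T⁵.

Characteristic polynomial: s^2 + 6s = s(s + 6), so the eigenvalues are -6, 0.
s=0: eigenvector (1, 1).
s=-6: eigenvector (3, 2).
P = [[1, 3], [1, 2]], D = diag(0, -6), P⁻¹ = [[-2, 3], [1, -1]].
T⁵ = P·diag(0, -7776)·P⁻¹ = [[-23328, 23328], [-15552, 15552]].
The requested entry is -15552.

-15552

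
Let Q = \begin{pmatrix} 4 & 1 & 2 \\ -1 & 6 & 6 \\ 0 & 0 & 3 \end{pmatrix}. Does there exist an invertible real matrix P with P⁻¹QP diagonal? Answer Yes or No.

Characteristic polynomial: p(s) = s^3 - 13s^2 + 55s - 75 = (s - 5)^2(s - 3).
s = 5 has algebraic multiplicity 2; rank(Q − 5I) = 2, so geometric multiplicity = 1.
Geometric multiplicity < algebraic multiplicity, so Q is not diagonalizable.

No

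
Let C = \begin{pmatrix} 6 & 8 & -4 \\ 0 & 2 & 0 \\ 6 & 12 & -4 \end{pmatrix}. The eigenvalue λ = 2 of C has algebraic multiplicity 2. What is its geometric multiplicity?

C − 2I = [[4, 8, -4], [0, 0, 0], [6, 12, -6]].
This matrix has rank 1, so its null space has dimension 3 − 1 = 2.

2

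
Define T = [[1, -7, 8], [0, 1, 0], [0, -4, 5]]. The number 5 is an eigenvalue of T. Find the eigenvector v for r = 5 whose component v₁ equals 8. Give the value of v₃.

T − 5I = [[-4, -7, 8], [0, -4, 0], [0, -4, 0]].
Solving (T − 5I)v = 0 gives the eigenspace spanned by (8, 0, 4).
With v₁ = 8, v = (8, 0, 4), so v₃ = 4.

4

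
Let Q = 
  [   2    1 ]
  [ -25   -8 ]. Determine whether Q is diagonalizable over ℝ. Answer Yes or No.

Characteristic polynomial: p(λ) = λ^2 + 6λ + 9 = (λ + 3)^2.
λ = -3 has algebraic multiplicity 2; rank(Q + 3I) = 1, so geometric multiplicity = 1.
Geometric multiplicity < algebraic multiplicity, so Q is not diagonalizable.

No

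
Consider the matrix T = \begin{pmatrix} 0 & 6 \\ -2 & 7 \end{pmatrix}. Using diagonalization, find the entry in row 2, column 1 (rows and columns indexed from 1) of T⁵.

Characteristic polynomial: r^2 - 7r + 12 = (r - 4)(r - 3), so the eigenvalues are 3, 4.
r=4: eigenvector (-3, -2).
r=3: eigenvector (2, 1).
P = [[-3, 2], [-2, 1]], D = diag(4, 3), P⁻¹ = [[1, -2], [2, -3]].
T⁵ = P·diag(1024, 243)·P⁻¹ = [[-2100, 4686], [-1562, 3367]].
The requested entry is -1562.

-1562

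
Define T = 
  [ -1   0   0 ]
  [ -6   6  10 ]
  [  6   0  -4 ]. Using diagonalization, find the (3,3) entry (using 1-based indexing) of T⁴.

256

Characteristic polynomial: s^3 - s^2 - 26s - 24 = (s - 6)(s + 1)(s + 4), so the eigenvalues are -4, -1, 6.
s=-1: eigenvector (1, -2, 2).
s=6: eigenvector (0, 1, 0).
s=-4: eigenvector (0, -1, 1).
P = [[1, 0, 0], [-2, 1, -1], [2, 0, 1]], D = diag(-1, 6, -4), P⁻¹ = [[1, 0, 0], [0, 1, 1], [-2, 0, 1]].
T⁴ = P·diag(1, 1296, 256)·P⁻¹ = [[1, 0, 0], [510, 1296, 1040], [-510, 0, 256]].
The requested entry is 256.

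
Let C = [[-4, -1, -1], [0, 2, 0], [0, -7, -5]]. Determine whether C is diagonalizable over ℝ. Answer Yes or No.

Yes

Characteristic polynomial: p(μ) = μ^3 + 7μ^2 + 2μ - 40 = (μ - 2)(μ + 4)(μ + 5).
All 3 eigenvalues are distinct, so C is diagonalizable.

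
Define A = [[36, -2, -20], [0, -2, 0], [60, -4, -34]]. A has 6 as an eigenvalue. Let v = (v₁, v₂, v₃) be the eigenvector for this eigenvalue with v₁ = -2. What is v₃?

-3

A − 6I = [[30, -2, -20], [0, -8, 0], [60, -4, -40]].
Solving (A − 6I)v = 0 gives the eigenspace spanned by (-2, 0, -3).
With v₁ = -2, v = (-2, 0, -3), so v₃ = -3.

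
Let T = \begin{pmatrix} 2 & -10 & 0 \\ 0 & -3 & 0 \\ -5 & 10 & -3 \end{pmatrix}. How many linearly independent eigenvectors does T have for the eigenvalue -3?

2

T + 3I = [[5, -10, 0], [0, 0, 0], [-5, 10, 0]].
This matrix has rank 1, so its null space has dimension 3 − 1 = 2.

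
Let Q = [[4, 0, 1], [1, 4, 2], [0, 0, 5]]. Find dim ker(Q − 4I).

Q − 4I = [[0, 0, 1], [1, 0, 2], [0, 0, 1]].
This matrix has rank 2, so its null space has dimension 3 − 2 = 1.

1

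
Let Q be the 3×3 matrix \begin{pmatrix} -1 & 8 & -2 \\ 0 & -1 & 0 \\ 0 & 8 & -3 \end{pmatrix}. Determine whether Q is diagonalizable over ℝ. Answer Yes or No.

Yes

Characteristic polynomial: p(t) = t^3 + 5t^2 + 7t + 3 = (t + 1)^2(t + 3).
t = -1 has algebraic multiplicity 2; rank(Q + 1I) = 1, so geometric multiplicity = 2.
Every eigenvalue has geometric = algebraic multiplicity, so Q is diagonalizable.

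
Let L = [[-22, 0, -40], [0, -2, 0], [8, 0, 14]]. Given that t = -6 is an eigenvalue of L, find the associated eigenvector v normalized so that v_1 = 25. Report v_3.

-10

L + 6I = [[-16, 0, -40], [0, 4, 0], [8, 0, 20]].
Solving (L + 6I)v = 0 gives the eigenspace spanned by (25, 0, -10).
With v_1 = 25, v = (25, 0, -10), so v_3 = -10.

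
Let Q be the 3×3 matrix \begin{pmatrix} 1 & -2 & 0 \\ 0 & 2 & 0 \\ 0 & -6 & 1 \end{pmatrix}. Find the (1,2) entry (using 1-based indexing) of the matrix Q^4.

-30

Characteristic polynomial: λ^3 - 4λ^2 + 5λ - 2 = (λ - 2)(λ - 1)^2, so the eigenvalues are 1, 1, 2.
λ=1: eigenvector (1, 0, 2).
λ=2: eigenvector (-2, 1, -6).
λ=1: eigenvector (0, 0, 1).
P = [[1, -2, 0], [0, 1, 0], [2, -6, 1]], D = diag(1, 2, 1), P⁻¹ = [[1, 2, 0], [0, 1, 0], [-2, 2, 1]].
Q⁴ = P·diag(1, 16, 1)·P⁻¹ = [[1, -30, 0], [0, 16, 0], [0, -90, 1]].
The requested entry is -30.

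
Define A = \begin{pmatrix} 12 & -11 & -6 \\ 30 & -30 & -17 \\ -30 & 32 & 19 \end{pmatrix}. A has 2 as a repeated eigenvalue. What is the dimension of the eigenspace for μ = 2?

A − 2I = [[10, -11, -6], [30, -32, -17], [-30, 32, 17]].
This matrix has rank 2, so its null space has dimension 3 − 2 = 1.

1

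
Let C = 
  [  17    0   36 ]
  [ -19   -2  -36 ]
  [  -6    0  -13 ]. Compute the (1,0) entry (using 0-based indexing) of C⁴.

-1857

Characteristic polynomial: t^3 - 2t^2 - 13t - 10 = (t - 5)(t + 1)(t + 2), so the eigenvalues are -2, -1, 5.
t=5: eigenvector (-3, 3, 1).
t=-2: eigenvector (0, 1, 0).
t=-1: eigenvector (-2, 2, 1).
P = [[-3, 0, -2], [3, 1, 2], [1, 0, 1]], D = diag(5, -2, -1), P⁻¹ = [[-1, 0, -2], [1, 1, 0], [1, 0, 3]].
C⁴ = P·diag(625, 16, 1)·P⁻¹ = [[1873, 0, 3744], [-1857, 16, -3744], [-624, 0, -1247]].
The requested entry is -1857.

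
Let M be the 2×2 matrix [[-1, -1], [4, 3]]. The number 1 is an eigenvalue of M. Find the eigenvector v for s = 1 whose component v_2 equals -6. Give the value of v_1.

M − 1I = [[-2, -1], [4, 2]].
Solving (M − 1I)v = 0 gives the eigenspace spanned by (3, -6).
With v_2 = -6, v = (3, -6), so v_1 = 3.

3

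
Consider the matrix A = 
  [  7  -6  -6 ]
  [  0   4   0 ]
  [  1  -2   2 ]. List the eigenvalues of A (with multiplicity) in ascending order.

Characteristic polynomial: p(μ) = μ^3 - 13μ^2 + 56μ - 80 = (μ - 5)(μ - 4)^2.
Roots (with multiplicity): 4, 4, 5.

4, 4, 5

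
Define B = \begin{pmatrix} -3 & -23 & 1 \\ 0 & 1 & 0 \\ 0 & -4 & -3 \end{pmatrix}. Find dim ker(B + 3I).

B + 3I = [[0, -23, 1], [0, 4, 0], [0, -4, 0]].
This matrix has rank 2, so its null space has dimension 3 − 2 = 1.

1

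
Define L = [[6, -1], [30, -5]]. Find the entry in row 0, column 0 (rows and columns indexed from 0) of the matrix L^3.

6

Characteristic polynomial: r^2 - r = r(r - 1), so the eigenvalues are 0, 1.
r=0: eigenvector (1, 6).
r=1: eigenvector (1, 5).
P = [[1, 1], [6, 5]], D = diag(0, 1), P⁻¹ = [[-5, 1], [6, -1]].
L³ = P·diag(0, 1)·P⁻¹ = [[6, -1], [30, -5]].
The requested entry is 6.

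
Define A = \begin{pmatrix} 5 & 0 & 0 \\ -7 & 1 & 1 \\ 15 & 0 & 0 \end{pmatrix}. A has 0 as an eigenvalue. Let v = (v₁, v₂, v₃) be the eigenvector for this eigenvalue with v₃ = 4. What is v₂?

A = [[5, 0, 0], [-7, 1, 1], [15, 0, 0]].
Solving (A)v = 0 gives the eigenspace spanned by (0, -4, 4).
With v₃ = 4, v = (0, -4, 4), so v₂ = -4.

-4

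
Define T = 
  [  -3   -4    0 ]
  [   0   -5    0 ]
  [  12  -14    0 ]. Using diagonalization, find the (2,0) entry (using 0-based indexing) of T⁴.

Characteristic polynomial: r^3 + 8r^2 + 15r = r(r + 3)(r + 5), so the eigenvalues are -5, -3, 0.
r=-5: eigenvector (2, 1, -2).
r=-3: eigenvector (1, 0, -4).
r=0: eigenvector (0, 0, 1).
P = [[2, 1, 0], [1, 0, 0], [-2, -4, 1]], D = diag(-5, -3, 0), P⁻¹ = [[0, 1, 0], [1, -2, 0], [4, -6, 1]].
T⁴ = P·diag(625, 81, 0)·P⁻¹ = [[81, 1088, 0], [0, 625, 0], [-324, -602, 0]].
The requested entry is -324.

-324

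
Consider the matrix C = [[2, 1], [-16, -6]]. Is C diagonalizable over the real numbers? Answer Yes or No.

Characteristic polynomial: p(λ) = λ^2 + 4λ + 4 = (λ + 2)^2.
λ = -2 has algebraic multiplicity 2; rank(C + 2I) = 1, so geometric multiplicity = 1.
Geometric multiplicity < algebraic multiplicity, so C is not diagonalizable.

No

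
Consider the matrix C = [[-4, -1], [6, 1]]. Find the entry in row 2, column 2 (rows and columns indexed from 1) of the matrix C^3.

13

Characteristic polynomial: s^2 + 3s + 2 = (s + 1)(s + 2), so the eigenvalues are -2, -1.
s=-1: eigenvector (-1, 3).
s=-2: eigenvector (1, -2).
P = [[-1, 1], [3, -2]], D = diag(-1, -2), P⁻¹ = [[2, 1], [3, 1]].
C³ = P·diag(-1, -8)·P⁻¹ = [[-22, -7], [42, 13]].
The requested entry is 13.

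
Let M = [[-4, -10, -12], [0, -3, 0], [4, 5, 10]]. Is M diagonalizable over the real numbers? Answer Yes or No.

Yes

Characteristic polynomial: p(s) = s^3 - 3s^2 - 10s + 24 = (s - 4)(s - 2)(s + 3).
All 3 eigenvalues are distinct, so M is diagonalizable.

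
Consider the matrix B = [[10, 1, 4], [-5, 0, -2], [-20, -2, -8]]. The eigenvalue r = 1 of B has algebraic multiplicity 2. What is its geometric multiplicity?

1

B − 1I = [[9, 1, 4], [-5, -1, -2], [-20, -2, -9]].
This matrix has rank 2, so its null space has dimension 3 − 2 = 1.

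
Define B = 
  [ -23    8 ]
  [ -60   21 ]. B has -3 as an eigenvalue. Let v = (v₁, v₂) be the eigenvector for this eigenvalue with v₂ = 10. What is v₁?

4

B + 3I = [[-20, 8], [-60, 24]].
Solving (B + 3I)v = 0 gives the eigenspace spanned by (4, 10).
With v₂ = 10, v = (4, 10), so v₁ = 4.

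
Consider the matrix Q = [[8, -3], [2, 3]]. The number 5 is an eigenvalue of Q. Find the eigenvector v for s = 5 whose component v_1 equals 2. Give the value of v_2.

2

Q − 5I = [[3, -3], [2, -2]].
Solving (Q − 5I)v = 0 gives the eigenspace spanned by (2, 2).
With v_1 = 2, v = (2, 2), so v_2 = 2.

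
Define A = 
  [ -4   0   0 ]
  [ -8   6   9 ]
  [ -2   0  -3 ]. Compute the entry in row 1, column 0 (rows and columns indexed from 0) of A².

-34

Characteristic polynomial: μ^3 + μ^2 - 30μ - 72 = (μ - 6)(μ + 3)(μ + 4), so the eigenvalues are -4, -3, 6.
μ=6: eigenvector (0, 1, 0).
μ=-3: eigenvector (0, 1, -1).
μ=-4: eigenvector (1, -1, 2).
P = [[0, 0, 1], [1, 1, -1], [0, -1, 2]], D = diag(6, -3, -4), P⁻¹ = [[-1, 1, 1], [2, 0, -1], [1, 0, 0]].
A² = P·diag(36, 9, 16)·P⁻¹ = [[16, 0, 0], [-34, 36, 27], [14, 0, 9]].
The requested entry is -34.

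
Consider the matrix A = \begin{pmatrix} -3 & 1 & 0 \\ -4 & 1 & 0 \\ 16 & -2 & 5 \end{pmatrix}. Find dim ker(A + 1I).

A + 1I = [[-2, 1, 0], [-4, 2, 0], [16, -2, 6]].
This matrix has rank 2, so its null space has dimension 3 − 2 = 1.

1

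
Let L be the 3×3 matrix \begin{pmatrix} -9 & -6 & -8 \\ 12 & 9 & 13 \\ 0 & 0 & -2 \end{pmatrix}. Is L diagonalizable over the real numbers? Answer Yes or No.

Characteristic polynomial: p(s) = s^3 + 2s^2 - 9s - 18 = (s - 3)(s + 2)(s + 3).
All 3 eigenvalues are distinct, so L is diagonalizable.

Yes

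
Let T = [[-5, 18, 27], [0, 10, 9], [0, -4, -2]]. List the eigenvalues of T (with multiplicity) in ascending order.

Characteristic polynomial: p(λ) = λ^3 - 3λ^2 - 24λ + 80 = (λ - 4)^2(λ + 5).
Roots (with multiplicity): -5, 4, 4.

-5, 4, 4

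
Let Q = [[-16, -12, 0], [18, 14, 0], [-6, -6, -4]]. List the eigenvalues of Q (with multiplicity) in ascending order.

-4, -4, 2

Characteristic polynomial: p(r) = r^3 + 6r^2 - 32 = (r - 2)(r + 4)^2.
Roots (with multiplicity): -4, -4, 2.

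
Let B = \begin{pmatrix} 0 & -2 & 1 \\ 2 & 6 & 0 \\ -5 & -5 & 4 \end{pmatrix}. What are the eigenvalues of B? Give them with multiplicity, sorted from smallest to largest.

3, 3, 4

Characteristic polynomial: p(r) = r^3 - 10r^2 + 33r - 36 = (r - 4)(r - 3)^2.
Roots (with multiplicity): 3, 3, 4.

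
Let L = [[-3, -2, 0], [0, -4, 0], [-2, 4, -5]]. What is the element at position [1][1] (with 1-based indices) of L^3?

Characteristic polynomial: μ^3 + 12μ^2 + 47μ + 60 = (μ + 3)(μ + 4)(μ + 5), so the eigenvalues are -5, -4, -3.
μ=-3: eigenvector (1, 0, -1).
μ=-4: eigenvector (2, 1, 0).
μ=-5: eigenvector (0, 0, 1).
P = [[1, 2, 0], [0, 1, 0], [-1, 0, 1]], D = diag(-3, -4, -5), P⁻¹ = [[1, -2, 0], [0, 1, 0], [1, -2, 1]].
L³ = P·diag(-27, -64, -125)·P⁻¹ = [[-27, -74, 0], [0, -64, 0], [-98, 196, -125]].
The requested entry is -27.

-27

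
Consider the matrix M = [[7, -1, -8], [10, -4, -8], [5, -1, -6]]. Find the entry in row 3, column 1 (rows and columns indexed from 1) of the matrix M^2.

-5

Characteristic polynomial: s^3 + 3s^2 - 4s - 12 = (s - 2)(s + 2)(s + 3), so the eigenvalues are -3, -2, 2.
s=-3: eigenvector (-1, -2, -1).
s=-2: eigenvector (1, 1, 1).
s=2: eigenvector (-2, -2, -1).
P = [[-1, 1, -2], [-2, 1, -2], [-1, 1, -1]], D = diag(-3, -2, 2), P⁻¹ = [[1, -1, 0], [0, -1, 2], [-1, 0, 1]].
M² = P·diag(9, 4, 4)·P⁻¹ = [[-1, 5, 0], [-10, 14, 0], [-5, 5, 4]].
The requested entry is -5.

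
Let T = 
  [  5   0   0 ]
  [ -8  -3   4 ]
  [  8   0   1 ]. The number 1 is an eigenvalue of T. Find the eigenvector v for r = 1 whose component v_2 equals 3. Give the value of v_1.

T − 1I = [[4, 0, 0], [-8, -4, 4], [8, 0, 0]].
Solving (T − 1I)v = 0 gives the eigenspace spanned by (0, 3, 3).
With v_2 = 3, v = (0, 3, 3), so v_1 = 0.

0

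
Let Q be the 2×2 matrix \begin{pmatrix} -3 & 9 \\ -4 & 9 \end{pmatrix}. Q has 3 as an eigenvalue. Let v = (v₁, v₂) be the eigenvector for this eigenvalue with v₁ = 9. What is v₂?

6

Q − 3I = [[-6, 9], [-4, 6]].
Solving (Q − 3I)v = 0 gives the eigenspace spanned by (9, 6).
With v₁ = 9, v = (9, 6), so v₂ = 6.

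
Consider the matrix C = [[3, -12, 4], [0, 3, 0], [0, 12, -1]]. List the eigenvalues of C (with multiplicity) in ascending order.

Characteristic polynomial: p(μ) = μ^3 - 5μ^2 + 3μ + 9 = (μ - 3)^2(μ + 1).
Roots (with multiplicity): -1, 3, 3.

-1, 3, 3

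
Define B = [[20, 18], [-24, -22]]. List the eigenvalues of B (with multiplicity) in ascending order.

-4, 2

Characteristic polynomial: p(μ) = μ^2 + 2μ - 8 = (μ - 2)(μ + 4).
Roots (with multiplicity): -4, 2.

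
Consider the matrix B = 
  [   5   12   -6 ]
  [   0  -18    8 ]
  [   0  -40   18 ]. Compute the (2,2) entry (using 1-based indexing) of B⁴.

Characteristic polynomial: r^3 - 5r^2 - 4r + 20 = (r - 5)(r - 2)(r + 2), so the eigenvalues are -2, 2, 5.
r=5: eigenvector (1, 0, 0).
r=-2: eigenvector (0, 1, 2).
r=2: eigenvector (2, 2, 5).
P = [[1, 0, 2], [0, 1, 2], [0, 2, 5]], D = diag(5, -2, 2), P⁻¹ = [[1, 4, -2], [0, 5, -2], [0, -2, 1]].
B⁴ = P·diag(625, 16, 16)·P⁻¹ = [[625, 2436, -1218], [0, 16, 0], [0, 0, 16]].
The requested entry is 16.

16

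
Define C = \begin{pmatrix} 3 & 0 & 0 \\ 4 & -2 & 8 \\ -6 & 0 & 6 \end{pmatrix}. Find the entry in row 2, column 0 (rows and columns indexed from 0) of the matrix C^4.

-2430

Characteristic polynomial: μ^3 - 7μ^2 + 36 = (μ - 6)(μ - 3)(μ + 2), so the eigenvalues are -2, 3, 6.
μ=3: eigenvector (1, 4, 2).
μ=-2: eigenvector (0, 1, 0).
μ=6: eigenvector (0, 1, 1).
P = [[1, 0, 0], [4, 1, 1], [2, 0, 1]], D = diag(3, -2, 6), P⁻¹ = [[1, 0, 0], [-2, 1, -1], [-2, 0, 1]].
C⁴ = P·diag(81, 16, 1296)·P⁻¹ = [[81, 0, 0], [-2300, 16, 1280], [-2430, 0, 1296]].
The requested entry is -2430.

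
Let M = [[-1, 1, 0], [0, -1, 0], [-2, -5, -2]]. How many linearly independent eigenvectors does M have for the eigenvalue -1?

M + 1I = [[0, 1, 0], [0, 0, 0], [-2, -5, -1]].
This matrix has rank 2, so its null space has dimension 3 − 2 = 1.

1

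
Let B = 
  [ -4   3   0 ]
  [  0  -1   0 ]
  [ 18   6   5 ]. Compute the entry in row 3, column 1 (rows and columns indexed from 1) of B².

18

Characteristic polynomial: r^3 - 21r - 20 = (r - 5)(r + 1)(r + 4), so the eigenvalues are -4, -1, 5.
r=-1: eigenvector (1, 1, -4).
r=-4: eigenvector (-1, 0, 2).
r=5: eigenvector (0, 0, 1).
P = [[1, -1, 0], [1, 0, 0], [-4, 2, 1]], D = diag(-1, -4, 5), P⁻¹ = [[0, 1, 0], [-1, 1, 0], [2, 2, 1]].
B² = P·diag(1, 16, 25)·P⁻¹ = [[16, -15, 0], [0, 1, 0], [18, 78, 25]].
The requested entry is 18.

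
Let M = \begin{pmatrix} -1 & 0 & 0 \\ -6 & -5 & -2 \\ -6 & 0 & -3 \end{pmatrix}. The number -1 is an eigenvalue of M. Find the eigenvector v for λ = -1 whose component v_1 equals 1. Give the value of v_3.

-3

M + 1I = [[0, 0, 0], [-6, -4, -2], [-6, 0, -2]].
Solving (M + 1I)v = 0 gives the eigenspace spanned by (1, 0, -3).
With v_1 = 1, v = (1, 0, -3), so v_3 = -3.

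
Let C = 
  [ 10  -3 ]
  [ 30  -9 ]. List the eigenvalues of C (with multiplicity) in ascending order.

Characteristic polynomial: p(t) = t^2 - t = t(t - 1).
Roots (with multiplicity): 0, 1.

0, 1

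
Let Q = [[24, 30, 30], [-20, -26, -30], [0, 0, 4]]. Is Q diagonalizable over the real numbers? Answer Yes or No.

Yes

Characteristic polynomial: p(t) = t^3 - 2t^2 - 32t + 96 = (t - 4)^2(t + 6).
t = 4 has algebraic multiplicity 2; rank(Q − 4I) = 1, so geometric multiplicity = 2.
Every eigenvalue has geometric = algebraic multiplicity, so Q is diagonalizable.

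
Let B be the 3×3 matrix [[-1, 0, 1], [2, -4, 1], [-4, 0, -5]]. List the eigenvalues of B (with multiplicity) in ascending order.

Characteristic polynomial: p(μ) = μ^3 + 10μ^2 + 33μ + 36 = (μ + 3)^2(μ + 4).
Roots (with multiplicity): -4, -3, -3.

-4, -3, -3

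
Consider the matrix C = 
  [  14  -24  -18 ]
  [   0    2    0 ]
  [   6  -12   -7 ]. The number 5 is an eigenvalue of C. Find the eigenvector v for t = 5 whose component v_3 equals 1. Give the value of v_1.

2

C − 5I = [[9, -24, -18], [0, -3, 0], [6, -12, -12]].
Solving (C − 5I)v = 0 gives the eigenspace spanned by (2, 0, 1).
With v_3 = 1, v = (2, 0, 1), so v_1 = 2.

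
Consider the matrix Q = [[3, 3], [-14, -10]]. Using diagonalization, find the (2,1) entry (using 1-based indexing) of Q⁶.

Characteristic polynomial: t^2 + 7t + 12 = (t + 3)(t + 4), so the eigenvalues are -4, -3.
t=-4: eigenvector (-3, 7).
t=-3: eigenvector (1, -2).
P = [[-3, 1], [7, -2]], D = diag(-4, -3), P⁻¹ = [[2, 1], [7, 3]].
Q⁶ = P·diag(4096, 729)·P⁻¹ = [[-19473, -10101], [47138, 24298]].
The requested entry is 47138.

47138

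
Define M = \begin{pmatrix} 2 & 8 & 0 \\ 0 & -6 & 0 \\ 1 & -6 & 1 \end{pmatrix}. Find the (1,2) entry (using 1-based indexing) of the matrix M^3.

Characteristic polynomial: μ^3 + 3μ^2 - 16μ + 12 = (μ - 2)(μ - 1)(μ + 6), so the eigenvalues are -6, 1, 2.
μ=2: eigenvector (1, 0, 1).
μ=-6: eigenvector (-1, 1, 1).
μ=1: eigenvector (0, 0, 1).
P = [[1, -1, 0], [0, 1, 0], [1, 1, 1]], D = diag(2, -6, 1), P⁻¹ = [[1, 1, 0], [0, 1, 0], [-1, -2, 1]].
M³ = P·diag(8, -216, 1)·P⁻¹ = [[8, 224, 0], [0, -216, 0], [7, -210, 1]].
The requested entry is 224.

224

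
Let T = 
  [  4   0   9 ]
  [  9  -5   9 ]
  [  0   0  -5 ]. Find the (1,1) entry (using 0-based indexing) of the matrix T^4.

625

Characteristic polynomial: r^3 + 6r^2 - 15r - 100 = (r - 4)(r + 5)^2, so the eigenvalues are -5, -5, 4.
r=4: eigenvector (1, 1, 0).
r=-5: eigenvector (0, 1, 0).
r=-5: eigenvector (-1, 0, 1).
P = [[1, 0, -1], [1, 1, 0], [0, 0, 1]], D = diag(4, -5, -5), P⁻¹ = [[1, 0, 1], [-1, 1, -1], [0, 0, 1]].
T⁴ = P·diag(256, 625, 625)·P⁻¹ = [[256, 0, -369], [-369, 625, -369], [0, 0, 625]].
The requested entry is 625.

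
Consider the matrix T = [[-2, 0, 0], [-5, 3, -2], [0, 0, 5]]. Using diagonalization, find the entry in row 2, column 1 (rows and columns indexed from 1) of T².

Characteristic polynomial: s^3 - 6s^2 - s + 30 = (s - 5)(s - 3)(s + 2), so the eigenvalues are -2, 3, 5.
s=5: eigenvector (0, -1, 1).
s=3: eigenvector (0, 1, 0).
s=-2: eigenvector (1, 1, 0).
P = [[0, 0, 1], [-1, 1, 1], [1, 0, 0]], D = diag(5, 3, -2), P⁻¹ = [[0, 0, 1], [-1, 1, 1], [1, 0, 0]].
T² = P·diag(25, 9, 4)·P⁻¹ = [[4, 0, 0], [-5, 9, -16], [0, 0, 25]].
The requested entry is -5.

-5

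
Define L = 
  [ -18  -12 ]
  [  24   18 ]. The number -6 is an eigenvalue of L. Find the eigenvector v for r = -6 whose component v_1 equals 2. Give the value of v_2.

L + 6I = [[-12, -12], [24, 24]].
Solving (L + 6I)v = 0 gives the eigenspace spanned by (2, -2).
With v_1 = 2, v = (2, -2), so v_2 = -2.

-2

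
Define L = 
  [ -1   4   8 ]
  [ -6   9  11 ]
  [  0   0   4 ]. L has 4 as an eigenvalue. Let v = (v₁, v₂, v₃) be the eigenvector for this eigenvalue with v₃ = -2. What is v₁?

L − 4I = [[-5, 4, 8], [-6, 5, 11], [0, 0, 0]].
Solving (L − 4I)v = 0 gives the eigenspace spanned by (8, 14, -2).
With v₃ = -2, v = (8, 14, -2), so v₁ = 8.

8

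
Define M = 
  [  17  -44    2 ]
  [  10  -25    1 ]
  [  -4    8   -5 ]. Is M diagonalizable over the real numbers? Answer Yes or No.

No

Characteristic polynomial: p(λ) = λ^3 + 13λ^2 + 55λ + 75 = (λ + 3)(λ + 5)^2.
λ = -5 has algebraic multiplicity 2; rank(M + 5I) = 2, so geometric multiplicity = 1.
Geometric multiplicity < algebraic multiplicity, so M is not diagonalizable.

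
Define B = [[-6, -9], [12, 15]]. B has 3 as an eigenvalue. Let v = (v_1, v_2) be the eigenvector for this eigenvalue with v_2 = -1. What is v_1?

1

B − 3I = [[-9, -9], [12, 12]].
Solving (B − 3I)v = 0 gives the eigenspace spanned by (1, -1).
With v_2 = -1, v = (1, -1), so v_1 = 1.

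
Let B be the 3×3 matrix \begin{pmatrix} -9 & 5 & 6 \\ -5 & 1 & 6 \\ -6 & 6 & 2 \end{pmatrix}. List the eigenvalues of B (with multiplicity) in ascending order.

-4, -4, 2

Characteristic polynomial: p(t) = t^3 + 6t^2 - 32 = (t - 2)(t + 4)^2.
Roots (with multiplicity): -4, -4, 2.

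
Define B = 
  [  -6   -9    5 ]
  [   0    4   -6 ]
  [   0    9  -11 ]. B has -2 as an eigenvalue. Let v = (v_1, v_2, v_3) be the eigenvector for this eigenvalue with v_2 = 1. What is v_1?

B + 2I = [[-4, -9, 5], [0, 6, -6], [0, 9, -9]].
Solving (B + 2I)v = 0 gives the eigenspace spanned by (-1, 1, 1).
With v_2 = 1, v = (-1, 1, 1), so v_1 = -1.

-1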